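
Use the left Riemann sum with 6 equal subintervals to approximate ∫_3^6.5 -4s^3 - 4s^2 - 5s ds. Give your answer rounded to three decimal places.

-1796.671

Δs = (6.5 − 3)/6 = 7/12.
Left endpoints: 3, 43/12, 25/6, 4.75, 16/3, 71/12.
f(3) = -159, f(43/12) = -109435/432, f(25/6) = -10250/27, f(4.75) = -542.6875, f(16/3) = -20176/27, f(71/12) = -431183/432.
Sum = Δs · [f(3) + f(43/12) + f(25/6) + ...].
Sum ≈ -1796.671.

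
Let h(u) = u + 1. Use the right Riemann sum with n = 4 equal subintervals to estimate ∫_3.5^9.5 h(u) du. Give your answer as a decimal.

49.5

Δu = (9.5 − 3.5)/4 = 1.5.
Right endpoints: 5, 6.5, 8, 9.5.
h(5) = 6, h(6.5) = 7.5, h(8) = 9, h(9.5) = 10.5.
Sum = Δu · [h(5) + h(6.5) + h(8) + h(9.5)].
Sum = 49.5.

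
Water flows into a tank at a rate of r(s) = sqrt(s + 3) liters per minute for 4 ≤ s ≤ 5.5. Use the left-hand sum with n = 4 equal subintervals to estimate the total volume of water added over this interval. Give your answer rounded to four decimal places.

Δs = (5.5 − 4)/4 = 0.375.
Left endpoints: 4, 4.375, 4.75, 5.125.
r(4) ≈ 2.6458, r(4.375) ≈ 2.7157, r(4.75) ≈ 2.7839, r(5.125) ≈ 2.8504.
Sum = Δs · [r(4) + r(4.375) + r(4.75) + r(5.125)].
Sum ≈ 4.1234.

4.1234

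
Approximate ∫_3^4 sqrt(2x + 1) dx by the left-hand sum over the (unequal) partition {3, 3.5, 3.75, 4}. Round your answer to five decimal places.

Subinterval widths: 0.5, 0.25, 0.25.
Left endpoints: 3, 3.5, 3.75.
f(3) ≈ 2.64575, f(3.5) ≈ 2.82843, f(3.75) ≈ 2.91548.
Sum = Σ Δx_i · f(x_i).
Sum ≈ 2.75885.

2.75885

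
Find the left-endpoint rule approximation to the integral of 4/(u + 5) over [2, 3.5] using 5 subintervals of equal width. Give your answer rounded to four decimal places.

0.7919

Δu = (3.5 − 2)/5 = 0.3.
Left endpoints: 2, 2.3, 2.6, 2.9, 3.2.
f(2) = 4/7, f(2.3) = 40/73, f(2.6) = 10/19, f(2.9) = 40/79, f(3.2) = 20/41.
Sum = Δu · [f(2) + f(2.3) + f(2.6) + f(2.9) + f(3.2)].
Sum ≈ 0.7919.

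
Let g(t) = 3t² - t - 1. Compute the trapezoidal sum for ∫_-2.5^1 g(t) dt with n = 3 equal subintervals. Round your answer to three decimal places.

18.132

Δt = (1 − (-2.5))/3 = 7/6.
g(-2.5) = 20.25, g(-4/3) = 17/3, g(-1/6) = -0.75, g(1) = 1.
T_3 = (Δt/2)·[g(t_0) + 2g(t_1) + 2g(t_2) + g(t_3)].
Sum ≈ 18.132.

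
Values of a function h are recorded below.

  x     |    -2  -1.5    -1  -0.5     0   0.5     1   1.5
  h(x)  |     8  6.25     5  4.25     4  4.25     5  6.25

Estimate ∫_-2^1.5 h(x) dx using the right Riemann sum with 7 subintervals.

Δx = 0.5.
Sum = 0.5·[6.25 + 5 + 4.25 + 4 + 4.25 + 5 + 6.25] = 17.5.

17.5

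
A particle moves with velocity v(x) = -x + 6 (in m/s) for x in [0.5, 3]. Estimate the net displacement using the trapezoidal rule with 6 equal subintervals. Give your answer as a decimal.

10.625

Δx = (3 − 0.5)/6 = 5/12.
v(0.5) = 5.5, v(11/12) = 61/12, v(4/3) = 14/3, v(1.75) = 4.25, v(13/6) = 23/6, v(31/12) = 41/12, v(3) = 3.
T_6 = (Δx/2)·[v(x_0) + 2v(x_1) + ... + 2v(x_{5}) + v(x_6)].
Sum = 10.625.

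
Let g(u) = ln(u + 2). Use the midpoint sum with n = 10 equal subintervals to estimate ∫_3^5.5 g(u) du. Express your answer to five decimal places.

4.56476

Δu = (5.5 − 3)/10 = 0.25.
Midpoints: 3.125, 3.375, 3.625, 3.875, 4.125, 4.375, 4.625, 4.875, 5.125, 5.375.
g(3.125) ≈ 1.63413, g(3.375) ≈ 1.68176, g(3.625) ≈ 1.72722, g(3.875) ≈ 1.77071, g(4.125) ≈ 1.81238, g(4.375) ≈ 1.85238, g(4.625) ≈ 1.89085, g(4.875) ≈ 1.92789, g(5.125) ≈ 1.96361, g(5.375) ≈ 1.99810.
Sum = Δu · [g(3.125) + g(3.375) + g(3.625) + ...].
Sum ≈ 4.56476.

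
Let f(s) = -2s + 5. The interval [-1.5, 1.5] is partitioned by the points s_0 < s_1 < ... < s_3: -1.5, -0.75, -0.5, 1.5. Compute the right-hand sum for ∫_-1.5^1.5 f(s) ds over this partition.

Subinterval widths: 0.75, 0.25, 2.
Right endpoints: -0.75, -0.5, 1.5.
f(-0.75) = 6.5, f(-0.5) = 6, f(1.5) = 2.
Sum = Σ Δs_i · f(s_i).
Sum = 10.375.

10.375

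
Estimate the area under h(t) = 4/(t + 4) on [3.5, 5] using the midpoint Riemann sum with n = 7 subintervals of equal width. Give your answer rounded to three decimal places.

0.729

Δt = (5 − 3.5)/7 = 3/14.
Midpoints: 101/28, 107/28, 113/28, 4.25, 125/28, 131/28, 137/28.
h(101/28) = 112/213, h(107/28) = 112/219, h(113/28) = 112/225, h(4.25) = 16/33, h(125/28) = 112/237, h(131/28) = 112/243, h(137/28) = 112/249.
Sum = Δt · [h(101/28) + h(107/28) + h(113/28) + ...].
Sum ≈ 0.729.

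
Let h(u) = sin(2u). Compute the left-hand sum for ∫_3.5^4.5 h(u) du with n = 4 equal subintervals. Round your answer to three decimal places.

Δu = (4.5 − 3.5)/4 = 0.25.
Left endpoints: 3.5, 3.75, 4, 4.25.
h(3.5) ≈ 0.657, h(3.75) ≈ 0.938, h(4) ≈ 0.989, h(4.25) ≈ 0.798.
Sum = Δu · [h(3.5) + h(3.75) + h(4) + h(4.25)].
Sum ≈ 0.846.

0.846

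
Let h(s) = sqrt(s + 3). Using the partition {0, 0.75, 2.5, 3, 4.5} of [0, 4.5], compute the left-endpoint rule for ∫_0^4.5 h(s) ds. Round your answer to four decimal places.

9.5347

Subinterval widths: 0.75, 1.75, 0.5, 1.5.
Left endpoints: 0, 0.75, 2.5, 3.
h(0) ≈ 1.7321, h(0.75) ≈ 1.9365, h(2.5) ≈ 2.3452, h(3) ≈ 2.4495.
Sum = Σ Δs_i · h(s_i).
Sum ≈ 9.5347.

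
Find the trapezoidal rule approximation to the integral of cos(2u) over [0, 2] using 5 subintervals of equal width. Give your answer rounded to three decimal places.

-0.358

Δu = (2 − 0)/5 = 0.4.
f(0) ≈ 1.000, f(0.4) ≈ 0.697, f(0.8) ≈ -0.029, f(1.2) ≈ -0.737, f(1.6) ≈ -0.998, f(2) ≈ -0.654.
T_5 = (Δu/2)·[f(u_0) + 2f(u_1) + ... + 2f(u_{4}) + f(u_5)].
Sum ≈ -0.358.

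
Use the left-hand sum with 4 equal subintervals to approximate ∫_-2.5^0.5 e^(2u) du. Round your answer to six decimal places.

Δu = (0.5 − (-2.5))/4 = 0.75.
Left endpoints: -2.5, -1.75, -1, -0.25.
f(-2.5) ≈ 0.006738, f(-1.75) ≈ 0.030197, f(-1) ≈ 0.135335, f(-0.25) ≈ 0.606531.
Sum = Δu · [f(-2.5) + f(-1.75) + f(-1) + f(-0.25)].
Sum ≈ 0.584101.

0.584101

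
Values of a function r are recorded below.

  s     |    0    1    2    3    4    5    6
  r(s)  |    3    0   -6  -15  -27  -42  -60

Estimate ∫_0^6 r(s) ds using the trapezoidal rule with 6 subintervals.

-118.5

Δs = 1.
T_6 = (1/2)·[3 + 2·0 + 2·(-6) + 2·(-15) + 2·(-27) + 2·(-42) + (-60)] = -118.5.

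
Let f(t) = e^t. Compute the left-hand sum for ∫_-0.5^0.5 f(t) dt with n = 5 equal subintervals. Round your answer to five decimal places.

Δt = (0.5 − (-0.5))/5 = 0.2.
Left endpoints: -0.5, -0.3, -0.1, 0.1, 0.3.
f(-0.5) ≈ 0.60653, f(-0.3) ≈ 0.74082, f(-0.1) ≈ 0.90484, f(0.1) ≈ 1.10517, f(0.3) ≈ 1.34986.
Sum = Δt · [f(-0.5) + f(-0.3) + f(-0.1) + f(0.1) + f(0.3)].
Sum ≈ 0.94144.

0.94144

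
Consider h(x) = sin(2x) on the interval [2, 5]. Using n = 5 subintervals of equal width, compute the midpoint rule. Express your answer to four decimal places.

0.0985

Δx = (5 − 2)/5 = 0.6.
Midpoints: 2.3, 2.9, 3.5, 4.1, 4.7.
h(2.3) ≈ -0.9937, h(2.9) ≈ -0.4646, h(3.5) ≈ 0.6570, h(4.1) ≈ 0.9407, h(4.7) ≈ 0.0248.
Sum = Δx · [h(2.3) + h(2.9) + h(3.5) + h(4.1) + h(4.7)].
Sum ≈ 0.0985.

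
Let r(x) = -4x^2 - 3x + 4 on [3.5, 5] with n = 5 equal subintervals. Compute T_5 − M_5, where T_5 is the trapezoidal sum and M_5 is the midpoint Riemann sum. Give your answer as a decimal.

T_5 = -122.715.
M_5 = -122.58.
T_5 − M_5 = -0.135.

-0.135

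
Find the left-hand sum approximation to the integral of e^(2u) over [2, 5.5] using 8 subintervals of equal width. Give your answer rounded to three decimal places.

18708.637

Δu = (5.5 − 2)/8 = 0.4375.
Left endpoints: 2, 2.4375, 2.875, 3.3125, 3.75, 4.1875, 4.625, 5.0625.
f(2) ≈ 54.598, f(2.4375) ≈ 130.974, f(2.875) ≈ 314.191, f(3.3125) ≈ 753.704, f(3.75) ≈ 1808.042, f(4.1875) ≈ 4337.268, f(4.625) ≈ 10404.566, f(5.0625) ≈ 24959.256.
Sum = Δu · [f(2) + f(2.4375) + f(2.875) + ...].
Sum ≈ 18708.637.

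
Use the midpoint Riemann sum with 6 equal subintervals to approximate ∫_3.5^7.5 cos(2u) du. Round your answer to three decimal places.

Δu = (7.5 − 3.5)/6 = 2/3.
Midpoints: 23/6, 4.5, 31/6, 35/6, 6.5, 43/6.
f(23/6) ≈ 0.186, f(4.5) ≈ -0.911, f(31/6) ≈ -0.615, f(35/6) ≈ 0.622, f(6.5) ≈ 0.907, f(43/6) ≈ -0.195.
Sum = Δu · [f(23/6) + f(4.5) + f(31/6) + ...].
Sum ≈ -0.004.

-0.004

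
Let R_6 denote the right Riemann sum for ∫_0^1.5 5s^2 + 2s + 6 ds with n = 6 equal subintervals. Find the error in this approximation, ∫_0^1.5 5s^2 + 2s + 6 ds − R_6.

-1.859375

Exact integral: ∫_0^1.5 f(s) ds = 16.875.
R_6 = 18.734375.
Error = 16.875 − 18.734375 = -1.859375.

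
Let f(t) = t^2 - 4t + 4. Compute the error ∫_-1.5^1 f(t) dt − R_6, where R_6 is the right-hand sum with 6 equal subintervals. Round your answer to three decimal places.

2.271

Exact integral: ∫_-1.5^1 f(t) dt ≈ 13.95833.
R_6 ≈ 11.68692.
Error ≈ 13.95833 − 11.68692 ≈ 2.271.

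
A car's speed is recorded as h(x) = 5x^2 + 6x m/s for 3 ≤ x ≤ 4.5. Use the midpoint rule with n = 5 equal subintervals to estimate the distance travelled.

Δx = (4.5 − 3)/5 = 0.3.
Midpoints: 3.15, 3.45, 3.75, 4.05, 4.35.
h(3.15) = 68.5125, h(3.45) = 80.2125, h(3.75) = 92.8125, h(4.05) = 106.3125, h(4.35) = 120.7125.
Sum = Δx · [h(3.15) + h(3.45) + h(3.75) + h(4.05) + h(4.35)].
Sum = 140.56875.

140.56875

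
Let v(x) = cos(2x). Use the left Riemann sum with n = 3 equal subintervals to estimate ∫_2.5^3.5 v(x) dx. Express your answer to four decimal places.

Δx = (3.5 − 2.5)/3 = 1/3.
Left endpoints: 2.5, 17/6, 19/6.
v(2.5) ≈ 0.2837, v(17/6) ≈ 0.8159, v(19/6) ≈ 0.9987.
Sum = Δx · [v(2.5) + v(17/6) + v(19/6)].
Sum ≈ 0.6994.

0.6994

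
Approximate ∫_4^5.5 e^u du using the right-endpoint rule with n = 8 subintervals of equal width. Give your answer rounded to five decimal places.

208.47166

Δu = (5.5 − 4)/8 = 0.1875.
Right endpoints: 4.1875, 4.375, 4.5625, 4.75, 4.9375, 5.125, 5.3125, 5.5.
f(4.1875) ≈ 65.85794, f(4.375) ≈ 79.43984, f(4.5625) ≈ 95.82274, f(4.75) ≈ 115.58428, f(4.9375) ≈ 139.42126, f(5.125) ≈ 168.17414, f(5.3125) ≈ 202.85674, f(5.5) ≈ 244.69193.
Sum = Δu · [f(4.1875) + f(4.375) + f(4.5625) + ...].
Sum ≈ 208.47166.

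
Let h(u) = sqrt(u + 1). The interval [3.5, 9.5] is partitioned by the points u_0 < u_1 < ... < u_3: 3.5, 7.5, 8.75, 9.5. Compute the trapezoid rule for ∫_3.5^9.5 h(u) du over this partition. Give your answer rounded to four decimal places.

Subinterval widths: 4, 1.25, 0.75.
h(3.5) ≈ 2.1213, h(7.5) ≈ 2.9155, h(8.75) ≈ 3.1225, h(9.5) ≈ 3.2404.
On each subinterval the trapezoid contributes (Δu_i/2)·[h(u_{i-1}) + h(u_i)].
Sum ≈ 16.2334.

16.2334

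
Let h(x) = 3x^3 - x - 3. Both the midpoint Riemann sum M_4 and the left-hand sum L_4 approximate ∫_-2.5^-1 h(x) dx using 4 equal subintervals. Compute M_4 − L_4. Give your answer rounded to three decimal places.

M_4 ≈ -30.14502.
L_4 ≈ -38.92090.
M_4 − L_4 ≈ 8.776.

8.776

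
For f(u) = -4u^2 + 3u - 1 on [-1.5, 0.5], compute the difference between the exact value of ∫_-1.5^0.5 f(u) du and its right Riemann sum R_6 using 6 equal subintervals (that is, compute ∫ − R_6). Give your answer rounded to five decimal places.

-2.18519

Exact integral: ∫_-1.5^0.5 f(u) du ≈ -9.6666667.
R_6 ≈ -7.4814815.
Error ≈ -9.6666667 − (-7.4814815) ≈ -2.18519.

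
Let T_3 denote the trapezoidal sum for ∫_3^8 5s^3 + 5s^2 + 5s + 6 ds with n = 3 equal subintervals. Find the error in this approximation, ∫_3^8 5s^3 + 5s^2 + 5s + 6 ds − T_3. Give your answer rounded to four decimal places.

Exact integral: ∫_3^8 f(s) ds ≈ 5994.583333.
T_3 ≈ 6197.129630.
Error ≈ 5994.583333 − 6197.129630 ≈ -202.5463.

-202.5463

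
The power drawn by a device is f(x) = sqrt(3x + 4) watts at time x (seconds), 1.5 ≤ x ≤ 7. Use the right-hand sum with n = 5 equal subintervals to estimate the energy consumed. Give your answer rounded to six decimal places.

23.395716

Δx = (7 − 1.5)/5 = 1.1.
Right endpoints: 2.6, 3.7, 4.8, 5.9, 7.
f(2.6) ≈ 3.435113, f(3.7) ≈ 3.885872, f(4.8) ≈ 4.289522, f(5.9) ≈ 4.658326, f(7) ≈ 5.000000.
Sum = Δx · [f(2.6) + f(3.7) + f(4.8) + f(5.9) + f(7)].
Sum ≈ 23.395716.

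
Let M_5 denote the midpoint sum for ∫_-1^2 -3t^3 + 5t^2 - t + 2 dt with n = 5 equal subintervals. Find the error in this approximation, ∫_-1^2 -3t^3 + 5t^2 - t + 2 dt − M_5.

0.045

Exact integral: ∫_-1^2 f(t) dt = 8.25.
M_5 = 8.205.
Error = 8.25 − 8.205 = 0.045.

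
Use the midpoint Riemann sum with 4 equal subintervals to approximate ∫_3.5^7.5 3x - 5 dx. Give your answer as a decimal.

Δx = (7.5 − 3.5)/4 = 1.
Midpoints: 4, 5, 6, 7.
f(4) = 7, f(5) = 10, f(6) = 13, f(7) = 16.
Sum = Δx · [f(4) + f(5) + f(6) + f(7)].
Sum = 46.

46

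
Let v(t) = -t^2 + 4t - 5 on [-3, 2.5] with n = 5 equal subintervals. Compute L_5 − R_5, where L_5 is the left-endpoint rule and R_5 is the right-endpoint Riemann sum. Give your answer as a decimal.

-27.225

L_5 = -61.93.
R_5 = -34.705.
L_5 − R_5 = -27.225.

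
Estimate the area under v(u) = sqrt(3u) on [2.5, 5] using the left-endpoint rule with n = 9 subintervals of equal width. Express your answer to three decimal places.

Δu = (5 − 2.5)/9 = 5/18.
Left endpoints: 2.5, 25/9, 55/18, 10/3, 65/18, 35/9, 25/6, 40/9, 85/18.
v(2.5) ≈ 2.739, v(25/9) ≈ 2.887, v(55/18) ≈ 3.028, v(10/3) ≈ 3.162, v(65/18) ≈ 3.291, v(35/9) ≈ 3.416, v(25/6) ≈ 3.536, v(40/9) ≈ 3.651, v(85/18) ≈ 3.764.
Sum = Δu · [v(2.5) + v(25/9) + v(55/18) + ...].
Sum ≈ 8.187.

8.187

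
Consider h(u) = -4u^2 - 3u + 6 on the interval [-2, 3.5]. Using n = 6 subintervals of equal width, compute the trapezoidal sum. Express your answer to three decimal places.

Δu = (3.5 − (-2))/6 = 11/12.
h(-2) = -4, h(-13/12) = 41/9, h(-1/6) = 115/18, h(0.75) = 1.5, h(5/3) = -91/9, h(31/12) = -256/9, h(3.5) = -53.5.
T_6 = (Δu/2)·[h(u_0) + 2h(u_1) + ... + 2h(u_{5}) + h(u_6)].
Sum ≈ -50.289.

-50.289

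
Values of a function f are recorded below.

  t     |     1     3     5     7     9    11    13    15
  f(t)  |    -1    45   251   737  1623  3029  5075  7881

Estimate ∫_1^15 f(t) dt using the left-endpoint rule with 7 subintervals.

Δt = 2.
Sum = 2·[(-1) + 45 + 251 + 737 + 1623 + 3029 + 5075] = 21518.

21518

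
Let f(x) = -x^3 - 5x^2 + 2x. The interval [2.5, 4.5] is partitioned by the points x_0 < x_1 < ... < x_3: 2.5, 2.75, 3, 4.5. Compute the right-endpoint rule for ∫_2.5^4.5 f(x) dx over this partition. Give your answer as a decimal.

Subinterval widths: 0.25, 0.25, 1.5.
Right endpoints: 2.75, 3, 4.5.
f(2.75) = -53.109375, f(3) = -66, f(4.5) = -183.375.
Sum = Σ Δx_i · f(x_i).
Sum = -304.83984375.

-304.83984375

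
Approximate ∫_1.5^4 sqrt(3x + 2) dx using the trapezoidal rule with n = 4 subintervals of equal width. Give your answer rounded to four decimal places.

7.9520

Δx = (4 − 1.5)/4 = 0.625.
f(1.5) ≈ 2.5495, f(2.125) ≈ 2.8940, f(2.75) ≈ 3.2016, f(3.375) ≈ 3.4821, f(4) ≈ 3.7417.
T_4 = (Δx/2)·[f(x_0) + 2f(x_1) + 2f(x_2) + 2f(x_3) + f(x_4)].
Sum ≈ 7.9520.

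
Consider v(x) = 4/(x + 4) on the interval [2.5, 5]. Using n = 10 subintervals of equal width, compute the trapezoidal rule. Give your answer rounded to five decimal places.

Δx = (5 − 2.5)/10 = 0.25.
v(2.5) = 8/13, v(2.75) = 16/27, v(3) = 4/7, v(3.25) = 16/29, v(3.5) = 8/15, v(3.75) = 16/31, v(4) = 0.5, v(4.25) = 16/33, v(4.5) = 8/17, v(4.75) = 16/35, v(5) = 4/9.
T_10 = (Δx/2)·[v(x_0) + 2v(x_1) + ... + 2v(x_{9}) + v(x_10)].
Sum ≈ 1.30193.

1.30193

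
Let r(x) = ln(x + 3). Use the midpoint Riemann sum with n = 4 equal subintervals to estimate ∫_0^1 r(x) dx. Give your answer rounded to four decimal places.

1.2496

Δx = (1 − 0)/4 = 0.25.
Midpoints: 0.125, 0.375, 0.625, 0.875.
r(0.125) ≈ 1.1394, r(0.375) ≈ 1.2164, r(0.625) ≈ 1.2879, r(0.875) ≈ 1.3545.
Sum = Δx · [r(0.125) + r(0.375) + r(0.625) + r(0.875)].
Sum ≈ 1.2496.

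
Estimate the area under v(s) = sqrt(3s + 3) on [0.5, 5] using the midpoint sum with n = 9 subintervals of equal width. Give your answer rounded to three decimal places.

14.853

Δs = (5 − 0.5)/9 = 0.5.
Midpoints: 0.75, 1.25, 1.75, 2.25, 2.75, 3.25, 3.75, 4.25, 4.75.
v(0.75) ≈ 2.291, v(1.25) ≈ 2.598, v(1.75) ≈ 2.872, v(2.25) ≈ 3.122, v(2.75) ≈ 3.354, v(3.25) ≈ 3.571, v(3.75) ≈ 3.775, v(4.25) ≈ 3.969, v(4.75) ≈ 4.153.
Sum = Δs · [v(0.75) + v(1.25) + v(1.75) + ...].
Sum ≈ 14.853.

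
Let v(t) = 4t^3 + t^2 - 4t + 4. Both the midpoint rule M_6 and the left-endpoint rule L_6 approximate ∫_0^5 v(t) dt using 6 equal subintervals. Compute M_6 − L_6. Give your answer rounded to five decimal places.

183.50694

M_6 ≈ 627.6967593.
L_6 ≈ 444.1898148.
M_6 − L_6 ≈ 183.50694.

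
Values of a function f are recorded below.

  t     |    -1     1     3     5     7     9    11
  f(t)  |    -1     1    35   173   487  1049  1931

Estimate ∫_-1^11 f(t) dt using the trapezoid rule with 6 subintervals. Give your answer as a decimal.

5420

Δt = 2.
T_6 = (2/2)·[(-1) + 2·1 + 2·35 + 2·173 + 2·487 + 2·1049 + 1931] = 5420.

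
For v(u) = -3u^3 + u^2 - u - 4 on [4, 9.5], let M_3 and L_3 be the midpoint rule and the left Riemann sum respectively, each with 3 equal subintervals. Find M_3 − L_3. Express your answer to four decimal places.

-1842.6241

M_3 ≈ -5619.418113.
L_3 ≈ -3776.793981.
M_3 − L_3 ≈ -1842.6241.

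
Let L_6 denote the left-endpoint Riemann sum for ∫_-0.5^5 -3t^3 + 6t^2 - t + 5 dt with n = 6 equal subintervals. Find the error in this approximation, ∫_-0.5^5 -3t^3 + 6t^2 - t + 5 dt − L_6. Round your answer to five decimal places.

Exact integral: ∫_-0.5^5 f(t) dt = -203.328125.
L_6 ≈ -107.7990451.
Error ≈ -203.328125 − (-107.7990451) ≈ -95.52908.

-95.52908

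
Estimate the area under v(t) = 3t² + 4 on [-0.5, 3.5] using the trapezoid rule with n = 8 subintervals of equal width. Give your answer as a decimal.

59.5

Δt = (3.5 − (-0.5))/8 = 0.5.
v(-0.5) = 4.75, v(0) = 4, v(0.5) = 4.75, v(1) = 7, v(1.5) = 10.75, v(2) = 16, v(2.5) = 22.75, v(3) = 31, v(3.5) = 40.75.
T_8 = (Δt/2)·[v(t_0) + 2v(t_1) + ... + 2v(t_{7}) + v(t_8)].
Sum = 59.5.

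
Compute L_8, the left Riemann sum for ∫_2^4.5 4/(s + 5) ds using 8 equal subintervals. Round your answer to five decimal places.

Δs = (4.5 − 2)/8 = 0.3125.
Left endpoints: 2, 2.3125, 2.625, 2.9375, 3.25, 3.5625, 3.875, 4.1875.
f(2) = 4/7, f(2.3125) = 64/117, f(2.625) = 32/61, f(2.9375) = 64/127, f(3.25) = 16/33, f(3.5625) = 64/137, f(3.875) = 32/71, f(4.1875) = 64/147.
Sum = Δs · [f(2) + f(2.3125) + f(2.625) + ...].
Sum ≈ 1.24533.

1.24533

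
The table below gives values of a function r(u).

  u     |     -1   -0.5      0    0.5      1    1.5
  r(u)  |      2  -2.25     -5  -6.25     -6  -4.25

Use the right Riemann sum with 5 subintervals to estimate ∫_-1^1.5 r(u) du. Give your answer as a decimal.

-11.875

Δu = 0.5.
Sum = 0.5·[(-2.25) + (-5) + (-6.25) + (-6) + (-4.25)] = -11.875.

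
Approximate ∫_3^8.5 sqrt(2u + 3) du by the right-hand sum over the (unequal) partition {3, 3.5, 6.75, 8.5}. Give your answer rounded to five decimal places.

Subinterval widths: 0.5, 3.25, 1.75.
Right endpoints: 3.5, 6.75, 8.5.
f(3.5) ≈ 3.16228, f(6.75) ≈ 4.06202, f(8.5) ≈ 4.47214.
Sum = Σ Δu_i · f(u_i).
Sum ≈ 22.60894.

22.60894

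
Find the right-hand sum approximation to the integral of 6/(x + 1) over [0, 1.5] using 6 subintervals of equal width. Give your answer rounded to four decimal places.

5.0738

Δx = (1.5 − 0)/6 = 0.25.
Right endpoints: 0.25, 0.5, 0.75, 1, 1.25, 1.5.
f(0.25) = 4.8, f(0.5) = 4, f(0.75) = 24/7, f(1) = 3, f(1.25) = 8/3, f(1.5) = 2.4.
Sum = Δx · [f(0.25) + f(0.5) + f(0.75) + ...].
Sum ≈ 5.0738.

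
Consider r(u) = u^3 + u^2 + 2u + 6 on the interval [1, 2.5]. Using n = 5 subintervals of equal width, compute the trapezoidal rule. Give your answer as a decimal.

Δu = (2.5 − 1)/5 = 0.3.
r(1) = 10, r(1.3) = 12.487, r(1.6) = 15.856, r(1.9) = 20.269, r(2.2) = 25.888, r(2.5) = 32.875.
T_5 = (Δu/2)·[r(u_0) + 2r(u_1) + ... + 2r(u_{4}) + r(u_5)].
Sum = 28.78125.

28.78125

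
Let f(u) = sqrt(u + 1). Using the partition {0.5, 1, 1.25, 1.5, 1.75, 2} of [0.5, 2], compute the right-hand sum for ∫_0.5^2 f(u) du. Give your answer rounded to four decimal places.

2.3250

Subinterval widths: 0.5, 0.25, 0.25, 0.25, 0.25.
Right endpoints: 1, 1.25, 1.5, 1.75, 2.
f(1) ≈ 1.4142, f(1.25) ≈ 1.5000, f(1.5) ≈ 1.5811, f(1.75) ≈ 1.6583, f(2) ≈ 1.7321.
Sum = Σ Δu_i · f(u_i).
Sum ≈ 2.3250.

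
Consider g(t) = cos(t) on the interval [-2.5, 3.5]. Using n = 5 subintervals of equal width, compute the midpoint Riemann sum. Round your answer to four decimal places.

Δt = (3.5 − (-2.5))/5 = 1.2.
Midpoints: -1.9, -0.7, 0.5, 1.7, 2.9.
g(-1.9) ≈ -0.3233, g(-0.7) ≈ 0.7648, g(0.5) ≈ 0.8776, g(1.7) ≈ -0.1288, g(2.9) ≈ -0.9710.
Sum = Δt · [g(-1.9) + g(-0.7) + g(0.5) + g(1.7) + g(2.9)].
Sum ≈ 0.2632.

0.2632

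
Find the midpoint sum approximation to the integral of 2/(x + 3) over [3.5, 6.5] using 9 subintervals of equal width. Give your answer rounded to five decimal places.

0.75886

Δx = (6.5 − 3.5)/9 = 1/3.
Midpoints: 11/3, 4, 13/3, 14/3, 5, 16/3, 17/3, 6, 19/3.
f(11/3) = 0.3, f(4) = 2/7, f(13/3) = 3/11, f(14/3) = 6/23, f(5) = 0.25, f(16/3) = 0.24, f(17/3) = 3/13, f(6) = 2/9, f(19/3) = 3/14.
Sum = Δx · [f(11/3) + f(4) + f(13/3) + ...].
Sum ≈ 0.75886.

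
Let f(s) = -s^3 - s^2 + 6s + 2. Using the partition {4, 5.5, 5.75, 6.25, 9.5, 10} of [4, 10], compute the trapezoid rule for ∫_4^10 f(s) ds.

Subinterval widths: 1.5, 0.25, 0.5, 3.25, 0.5.
f(4) = -54, f(5.5) = -161.625, f(5.75) = -186.671875, f(6.25) = -243.703125, f(9.5) = -888.625, f(10) = -1038.
On each subinterval the trapezoid contributes (Δs_i/2)·[f(s_{i-1}) + f(s_i)].
Sum = -2634.5390625.

-2634.5390625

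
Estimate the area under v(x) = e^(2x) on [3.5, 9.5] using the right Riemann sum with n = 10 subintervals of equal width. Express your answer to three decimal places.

Δx = (9.5 − 3.5)/10 = 0.6.
Right endpoints: 4.1, 4.7, 5.3, 5.9, 6.5, 7.1, 7.7, 8.3, 8.9, 9.5.
v(4.1) ≈ 3640.950, v(4.7) ≈ 12088.381, v(5.3) ≈ 40134.837, v(5.9) ≈ 133252.353, v(6.5) ≈ 442413.392, v(7.1) ≈ 1468864.190, v(7.7) ≈ 4876800.853, v(8.3) ≈ 16191549.042, v(8.9) ≈ 53757835.979, v(9.5) ≈ 178482300.963.
Sum = Δx · [v(4.1) + v(4.7) + v(5.3) + ...].
Sum ≈ 153245328.564.

153245328.564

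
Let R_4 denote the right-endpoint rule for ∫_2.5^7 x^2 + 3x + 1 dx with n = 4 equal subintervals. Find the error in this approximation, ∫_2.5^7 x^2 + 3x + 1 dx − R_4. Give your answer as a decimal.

Exact integral: ∫_2.5^7 f(x) dx = 177.75.
R_4 = 210.33984375.
Error = 177.75 − 210.33984375 = -32.58984375.

-32.58984375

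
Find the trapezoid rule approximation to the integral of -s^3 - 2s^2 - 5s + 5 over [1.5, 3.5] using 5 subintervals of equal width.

Δs = (3.5 − 1.5)/5 = 0.4.
f(1.5) = -10.375, f(1.9) = -18.579, f(2.3) = -29.247, f(2.7) = -42.763, f(3.1) = -59.511, f(3.5) = -79.875.
T_5 = (Δs/2)·[f(s_0) + 2f(s_1) + ... + 2f(s_{4}) + f(s_5)].
Sum = -78.09.

-78.09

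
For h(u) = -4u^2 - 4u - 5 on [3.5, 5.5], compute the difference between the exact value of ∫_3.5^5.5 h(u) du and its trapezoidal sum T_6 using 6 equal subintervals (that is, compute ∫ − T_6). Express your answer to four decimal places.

Exact integral: ∫_3.5^5.5 h(u) du ≈ -210.666667.
T_6 ≈ -210.814815.
Error ≈ -210.666667 − (-210.814815) ≈ 0.1481.

0.1481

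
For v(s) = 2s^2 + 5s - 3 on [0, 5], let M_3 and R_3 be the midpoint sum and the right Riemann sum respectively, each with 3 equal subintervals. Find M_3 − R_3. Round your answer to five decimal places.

-69.44444

M_3 ≈ 128.5185185.
R_3 ≈ 197.9629630.
M_3 − R_3 ≈ -69.44444.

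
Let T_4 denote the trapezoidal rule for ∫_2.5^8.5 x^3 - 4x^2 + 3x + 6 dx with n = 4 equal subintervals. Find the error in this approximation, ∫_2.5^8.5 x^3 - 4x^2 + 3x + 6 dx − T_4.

Exact integral: ∫_2.5^8.5 f(x) dx = 632.25.
T_4 = 660.375.
Error = 632.25 − 660.375 = -28.125.

-28.125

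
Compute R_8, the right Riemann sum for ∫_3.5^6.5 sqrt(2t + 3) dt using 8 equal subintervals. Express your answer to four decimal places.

10.9487

Δt = (6.5 − 3.5)/8 = 0.375.
Right endpoints: 3.875, 4.25, 4.625, 5, 5.375, 5.75, 6.125, 6.5.
f(3.875) ≈ 3.2787, f(4.25) ≈ 3.3912, f(4.625) ≈ 3.5000, f(5) ≈ 3.6056, f(5.375) ≈ 3.7081, f(5.75) ≈ 3.8079, f(6.125) ≈ 3.9051, f(6.5) ≈ 4.0000.
Sum = Δt · [f(3.875) + f(4.25) + f(4.625) + ...].
Sum ≈ 10.9487.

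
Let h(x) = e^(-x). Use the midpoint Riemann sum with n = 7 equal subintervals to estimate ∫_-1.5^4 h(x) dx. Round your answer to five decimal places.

4.35060

Δx = (4 − (-1.5))/7 = 11/14.
Midpoints: -31/28, -9/28, 13/28, 1.25, 57/28, 79/28, 101/28.
h(-31/28) ≈ 3.02570, h(-9/28) ≈ 1.37910, h(13/28) ≈ 0.62858, h(1.25) ≈ 0.28650, h(57/28) ≈ 0.13059, h(79/28) ≈ 0.05952, h(101/28) ≈ 0.02713.
Sum = Δx · [h(-31/28) + h(-9/28) + h(13/28) + ...].
Sum ≈ 4.35060.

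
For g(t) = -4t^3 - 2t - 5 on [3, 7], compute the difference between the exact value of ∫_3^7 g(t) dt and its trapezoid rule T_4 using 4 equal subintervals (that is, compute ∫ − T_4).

Exact integral: ∫_3^7 g(t) dt = -2380.
T_4 = -2420.
Error = -2380 − (-2420) = 40.

40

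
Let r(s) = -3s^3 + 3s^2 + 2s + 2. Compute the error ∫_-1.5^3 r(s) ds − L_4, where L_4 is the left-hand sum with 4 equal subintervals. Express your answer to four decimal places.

-31.2451

Exact integral: ∫_-1.5^3 r(s) ds = -10.828125.
L_4 ≈ 20.416992.
Error ≈ -10.828125 − 20.416992 ≈ -31.2451.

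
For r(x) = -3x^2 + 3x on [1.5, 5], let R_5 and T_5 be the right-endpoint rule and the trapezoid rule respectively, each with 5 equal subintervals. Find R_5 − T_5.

R_5 = -108.57.
T_5 = -88.3575.
R_5 − T_5 = -20.2125.

-20.2125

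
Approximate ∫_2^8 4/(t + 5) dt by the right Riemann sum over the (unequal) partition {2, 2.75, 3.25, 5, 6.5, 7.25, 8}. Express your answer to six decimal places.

Subinterval widths: 0.75, 0.5, 1.75, 1.5, 0.75, 0.75.
Right endpoints: 2.75, 3.25, 5, 6.5, 7.25, 8.
f(2.75) = 16/31, f(3.25) = 16/33, f(5) = 0.4, f(6.5) = 8/23, f(7.25) = 16/49, f(8) = 4/13.
Sum = Σ Δt_i · f(t_i).
Sum ≈ 2.326927.

2.326927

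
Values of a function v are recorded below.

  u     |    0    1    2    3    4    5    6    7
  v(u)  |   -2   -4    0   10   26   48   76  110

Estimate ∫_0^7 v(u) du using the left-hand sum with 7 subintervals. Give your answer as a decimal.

154

Δu = 1.
Sum = 1·[(-2) + (-4) + 0 + 10 + 26 + 48 + 76] = 154.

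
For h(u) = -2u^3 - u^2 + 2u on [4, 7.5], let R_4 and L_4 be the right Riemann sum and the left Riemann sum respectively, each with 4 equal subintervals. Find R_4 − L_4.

-655.375

R_4 ≈ -1876.615234.
L_4 ≈ -1221.240234.
R_4 − L_4 = -655.375.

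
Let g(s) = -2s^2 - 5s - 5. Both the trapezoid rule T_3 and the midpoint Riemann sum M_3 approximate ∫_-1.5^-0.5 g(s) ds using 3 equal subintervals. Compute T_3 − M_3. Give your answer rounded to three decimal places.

T_3 ≈ -2.20370.
M_3 ≈ -2.14815.
T_3 − M_3 ≈ -0.056.

-0.056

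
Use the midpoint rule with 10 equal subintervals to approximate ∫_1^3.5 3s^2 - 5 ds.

29.3359375

Δs = (3.5 − 1)/10 = 0.25.
Midpoints: 1.125, 1.375, 1.625, 1.875, 2.125, 2.375, 2.625, 2.875, 3.125, 3.375.
f(1.125) = -1.203125, f(1.375) = 0.671875, f(1.625) = 2.921875, f(1.875) = 5.546875, f(2.125) = 8.546875, f(2.375) = 11.921875, f(2.625) = 15.671875, f(2.875) = 19.796875, f(3.125) = 24.296875, f(3.375) = 29.171875.
Sum = Δs · [f(1.125) + f(1.375) + f(1.625) + ...].
Sum = 29.3359375.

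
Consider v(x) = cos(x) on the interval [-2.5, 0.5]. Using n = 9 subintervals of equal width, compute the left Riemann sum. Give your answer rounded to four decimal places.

Δx = (0.5 − (-2.5))/9 = 1/3.
Left endpoints: -2.5, -13/6, -11/6, -1.5, -7/6, -5/6, -0.5, -1/6, 1/6.
v(-2.5) ≈ -0.8011, v(-13/6) ≈ -0.5612, v(-11/6) ≈ -0.2595, v(-1.5) ≈ 0.0707, v(-7/6) ≈ 0.3932, v(-5/6) ≈ 0.6724, v(-0.5) ≈ 0.8776, v(-1/6) ≈ 0.9861, v(1/6) ≈ 0.9861.
Sum = Δx · [v(-2.5) + v(-13/6) + v(-11/6) + ...].
Sum ≈ 0.7881.

0.7881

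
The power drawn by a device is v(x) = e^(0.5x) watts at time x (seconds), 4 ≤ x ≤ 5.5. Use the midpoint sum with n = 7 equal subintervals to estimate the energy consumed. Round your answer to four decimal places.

Δx = (5.5 − 4)/7 = 3/14.
Midpoints: 115/28, 121/28, 127/28, 4.75, 139/28, 145/28, 151/28.
v(115/28) ≈ 7.7957, v(121/28) ≈ 8.6773, v(127/28) ≈ 9.6587, v(4.75) ≈ 10.7510, v(139/28) ≈ 11.9669, v(145/28) ≈ 13.3203, v(151/28) ≈ 14.8267.
Sum = Δx · [v(115/28) + v(121/28) + v(127/28) + ...].
Sum ≈ 16.4993.

16.4993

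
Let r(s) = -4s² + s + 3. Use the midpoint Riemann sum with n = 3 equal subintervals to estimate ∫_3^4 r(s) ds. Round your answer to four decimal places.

-42.7963

Δs = (4 − 3)/3 = 1/3.
Midpoints: 19/6, 3.5, 23/6.
r(19/6) = -611/18, r(3.5) = -42.5, r(23/6) = -935/18.
Sum = Δs · [r(19/6) + r(3.5) + r(23/6)].
Sum ≈ -42.7963.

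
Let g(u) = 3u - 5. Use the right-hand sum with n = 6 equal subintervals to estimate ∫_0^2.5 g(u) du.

Δu = (2.5 − 0)/6 = 5/12.
Right endpoints: 5/12, 5/6, 1.25, 5/3, 25/12, 2.5.
g(5/12) = -3.75, g(5/6) = -2.5, g(1.25) = -1.25, g(5/3) = 0, g(25/12) = 1.25, g(2.5) = 2.5.
Sum = Δu · [g(5/12) + g(5/6) + g(1.25) + ...].
Sum = -1.5625.

-1.5625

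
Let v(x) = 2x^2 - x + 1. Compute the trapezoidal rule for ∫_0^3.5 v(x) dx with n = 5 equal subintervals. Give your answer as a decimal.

26.53

Δx = (3.5 − 0)/5 = 0.7.
v(0) = 1, v(0.7) = 1.28, v(1.4) = 3.52, v(2.1) = 7.72, v(2.8) = 13.88, v(3.5) = 22.
T_5 = (Δx/2)·[v(x_0) + 2v(x_1) + ... + 2v(x_{4}) + v(x_5)].
Sum = 26.53.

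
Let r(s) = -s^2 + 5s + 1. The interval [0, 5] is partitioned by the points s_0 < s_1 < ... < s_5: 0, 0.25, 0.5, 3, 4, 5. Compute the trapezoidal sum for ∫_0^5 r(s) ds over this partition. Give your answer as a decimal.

Subinterval widths: 0.25, 0.25, 2.5, 1, 1.
r(0) = 1, r(0.25) = 2.1875, r(0.5) = 3.25, r(3) = 7, r(4) = 5, r(5) = 1.
On each subinterval the trapezoid contributes (Δs_i/2)·[r(s_{i-1}) + r(s_i)].
Sum = 22.890625.

22.890625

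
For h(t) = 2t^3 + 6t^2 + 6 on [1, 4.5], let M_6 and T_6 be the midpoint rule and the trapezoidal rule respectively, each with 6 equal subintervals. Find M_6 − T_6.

-6.69921875

M_6 ≈ 403.54818.
T_6 ≈ 410.24740.
M_6 − T_6 = -6.69921875.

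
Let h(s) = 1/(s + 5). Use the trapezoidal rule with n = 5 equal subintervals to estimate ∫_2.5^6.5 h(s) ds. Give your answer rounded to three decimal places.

0.428

Δs = (6.5 − 2.5)/5 = 0.8.
h(2.5) = 2/15, h(3.3) = 10/83, h(4.1) = 10/91, h(4.9) = 10/99, h(5.7) = 10/107, h(6.5) = 2/23.
T_5 = (Δs/2)·[h(s_0) + 2h(s_1) + ... + 2h(s_{4}) + h(s_5)].
Sum ≈ 0.428.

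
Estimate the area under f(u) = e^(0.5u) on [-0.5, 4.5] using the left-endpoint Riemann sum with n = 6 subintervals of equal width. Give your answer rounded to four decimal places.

Δu = (4.5 − (-0.5))/6 = 5/6.
Left endpoints: -0.5, 1/3, 7/6, 2, 17/6, 11/3.
f(-0.5) ≈ 0.7788, f(1/3) ≈ 1.1814, f(7/6) ≈ 1.7920, f(2) ≈ 2.7183, f(17/6) ≈ 4.1234, f(11/3) ≈ 6.2547.
Sum = Δu · [f(-0.5) + f(1/3) + f(7/6) + ...].
Sum ≈ 14.0404.

14.0404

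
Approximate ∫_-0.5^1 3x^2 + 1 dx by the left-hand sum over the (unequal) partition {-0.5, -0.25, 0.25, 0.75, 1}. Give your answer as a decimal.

2.296875

Subinterval widths: 0.25, 0.5, 0.5, 0.25.
Left endpoints: -0.5, -0.25, 0.25, 0.75.
f(-0.5) = 1.75, f(-0.25) = 1.1875, f(0.25) = 1.1875, f(0.75) = 2.6875.
Sum = Σ Δx_i · f(x_i).
Sum = 2.296875.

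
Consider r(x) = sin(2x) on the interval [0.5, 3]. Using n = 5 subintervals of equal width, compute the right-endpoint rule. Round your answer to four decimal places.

Δx = (3 − 0.5)/5 = 0.5.
Right endpoints: 1, 1.5, 2, 2.5, 3.
r(1) ≈ 0.9093, r(1.5) ≈ 0.1411, r(2) ≈ -0.7568, r(2.5) ≈ -0.9589, r(3) ≈ -0.2794.
Sum = Δx · [r(1) + r(1.5) + r(2) + r(2.5) + r(3)].
Sum ≈ -0.4724.

-0.4724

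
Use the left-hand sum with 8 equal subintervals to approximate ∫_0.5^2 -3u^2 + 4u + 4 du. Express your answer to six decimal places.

Δu = (2 − 0.5)/8 = 0.1875.
Left endpoints: 0.5, 0.6875, 0.875, 1.0625, 1.25, 1.4375, 1.625, 1.8125.
f(0.5) = 5.25, f(0.6875) = 5.33203125, f(0.875) = 5.203125, f(1.0625) = 4.86328125, f(1.25) = 4.3125, f(1.4375) = 3.55078125, f(1.625) = 2.578125, f(1.8125) = 1.39453125.
Sum = Δu · [f(0.5) + f(0.6875) + f(0.875) + ...].
Sum ≈ 6.090820.

6.090820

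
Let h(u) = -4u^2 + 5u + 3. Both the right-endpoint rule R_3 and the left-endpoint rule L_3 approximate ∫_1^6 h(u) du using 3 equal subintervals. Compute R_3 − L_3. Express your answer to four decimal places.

-191.6667

R_3 ≈ -289.259259.
L_3 ≈ -97.592593.
R_3 − L_3 ≈ -191.6667.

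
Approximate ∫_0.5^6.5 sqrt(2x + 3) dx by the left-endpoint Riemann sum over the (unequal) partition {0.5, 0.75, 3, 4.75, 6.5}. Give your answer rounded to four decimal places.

16.7102

Subinterval widths: 0.25, 2.25, 1.75, 1.75.
Left endpoints: 0.5, 0.75, 3, 4.75.
f(0.5) ≈ 2.0000, f(0.75) ≈ 2.1213, f(3) ≈ 3.0000, f(4.75) ≈ 3.5355.
Sum = Σ Δx_i · f(x_i).
Sum ≈ 16.7102.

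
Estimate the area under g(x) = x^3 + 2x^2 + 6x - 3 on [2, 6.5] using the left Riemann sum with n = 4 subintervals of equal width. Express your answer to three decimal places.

527.071

Δx = (6.5 − 2)/4 = 1.125.
Left endpoints: 2, 3.125, 4.25, 5.375.
g(2) = 25, g(3.125) = 33689/512, g(4.25) = 135.390625, g(5.375) = 124067/512.
Sum = Δx · [g(2) + g(3.125) + g(4.25) + g(5.375)].
Sum ≈ 527.071.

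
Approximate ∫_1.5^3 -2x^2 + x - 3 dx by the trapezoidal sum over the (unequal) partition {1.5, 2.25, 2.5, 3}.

-17.0625

Subinterval widths: 0.75, 0.25, 0.5.
f(1.5) = -6, f(2.25) = -10.875, f(2.5) = -13, f(3) = -18.
On each subinterval the trapezoid contributes (Δx_i/2)·[f(x_{i-1}) + f(x_i)].
Sum = -17.0625.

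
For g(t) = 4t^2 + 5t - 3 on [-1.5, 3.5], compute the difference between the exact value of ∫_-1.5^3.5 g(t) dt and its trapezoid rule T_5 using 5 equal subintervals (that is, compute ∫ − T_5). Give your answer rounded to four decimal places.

Exact integral: ∫_-1.5^3.5 g(t) dt ≈ 71.666667.
T_5 = 75.
Error ≈ 71.666667 − 75 ≈ -3.3333.

-3.3333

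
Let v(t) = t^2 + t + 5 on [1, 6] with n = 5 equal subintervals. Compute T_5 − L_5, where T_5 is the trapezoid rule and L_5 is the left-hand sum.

T_5 = 115.
L_5 = 95.
T_5 − L_5 = 20.

20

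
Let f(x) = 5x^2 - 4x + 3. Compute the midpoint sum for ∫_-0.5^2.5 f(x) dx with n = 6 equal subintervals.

Δx = (2.5 − (-0.5))/6 = 0.5.
Midpoints: -0.25, 0.25, 0.75, 1.25, 1.75, 2.25.
f(-0.25) = 4.3125, f(0.25) = 2.3125, f(0.75) = 2.8125, f(1.25) = 5.8125, f(1.75) = 11.3125, f(2.25) = 19.3125.
Sum = Δx · [f(-0.25) + f(0.25) + f(0.75) + ...].
Sum = 22.9375.

22.9375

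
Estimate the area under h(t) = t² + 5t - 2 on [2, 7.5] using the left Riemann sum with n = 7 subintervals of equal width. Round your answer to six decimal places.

Δt = (7.5 − 2)/7 = 11/14.
Left endpoints: 2, 39/14, 25/7, 61/14, 36/7, 83/14, 47/7.
h(2) = 12, h(39/14) = 3859/196, h(25/7) = 1402/49, h(61/14) = 7599/196, h(36/7) = 2458/49, h(83/14) = 12307/196, h(47/7) = 3756/49.
Sum = Δt · [h(2) + h(39/14) + h(25/7) + ...].
Sum ≈ 226.818878.

226.818878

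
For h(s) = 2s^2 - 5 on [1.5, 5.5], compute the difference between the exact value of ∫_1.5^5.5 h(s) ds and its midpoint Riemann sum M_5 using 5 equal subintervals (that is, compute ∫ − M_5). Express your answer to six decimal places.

Exact integral: ∫_1.5^5.5 h(s) ds ≈ 88.66666667.
M_5 = 88.24.
Error ≈ 88.66666667 − 88.24 ≈ 0.426667.

0.426667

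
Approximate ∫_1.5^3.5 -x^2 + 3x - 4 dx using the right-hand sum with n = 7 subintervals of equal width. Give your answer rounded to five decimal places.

-6.76531

Δx = (3.5 − 1.5)/7 = 2/7.
Right endpoints: 25/14, 29/14, 33/14, 37/14, 41/14, 45/14, 3.5.
f(25/14) = -359/196, f(29/14) = -407/196, f(33/14) = -487/196, f(37/14) = -599/196, f(41/14) = -743/196, f(45/14) = -919/196, f(3.5) = -5.75.
Sum = Δx · [f(25/14) + f(29/14) + f(33/14) + ...].
Sum ≈ -6.76531.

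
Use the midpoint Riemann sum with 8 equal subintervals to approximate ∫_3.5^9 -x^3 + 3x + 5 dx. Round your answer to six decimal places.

Δx = (9 − 3.5)/8 = 0.6875.
Midpoints: 3.84375, 4.53125, 5.21875, 5.90625, 6.59375, 7.28125, 7.96875, 8.65625.
f(3.84375) = -1319171/32768, f(4.53125) = -2439345/32768, f(5.21875) = -3980599/32768, f(5.90625) = -6006821/32768, f(6.59375) = -8581899/32768, f(7.28125) = -11769721/32768, f(7.96875) = -15634175/32768, f(8.65625) = -20239149/32768.
Sum = Δx · [f(3.84375) + f(4.53125) + f(5.21875) + ...].
Sum ≈ -1468.047485.

-1468.047485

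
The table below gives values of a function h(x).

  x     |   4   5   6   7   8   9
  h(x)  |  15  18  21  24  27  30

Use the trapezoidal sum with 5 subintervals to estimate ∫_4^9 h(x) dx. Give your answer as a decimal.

112.5

Δx = 1.
T_5 = (1/2)·[15 + 2·18 + 2·21 + 2·24 + 2·27 + 30] = 112.5.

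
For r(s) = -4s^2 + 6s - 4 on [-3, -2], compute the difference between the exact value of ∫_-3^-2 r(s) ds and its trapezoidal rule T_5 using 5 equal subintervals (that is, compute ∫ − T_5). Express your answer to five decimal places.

Exact integral: ∫_-3^-2 r(s) ds ≈ -44.3333333.
T_5 = -44.36.
Error ≈ -44.3333333 − (-44.36) ≈ 0.02667.

0.02667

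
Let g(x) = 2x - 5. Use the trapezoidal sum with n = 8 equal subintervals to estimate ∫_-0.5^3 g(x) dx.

Δx = (3 − (-0.5))/8 = 0.4375.
g(-0.5) = -6, g(-0.0625) = -5.125, g(0.375) = -4.25, g(0.8125) = -3.375, g(1.25) = -2.5, g(1.6875) = -1.625, g(2.125) = -0.75, g(2.5625) = 0.125, g(3) = 1.
T_8 = (Δx/2)·[g(x_0) + 2g(x_1) + ... + 2g(x_{7}) + g(x_8)].
Sum = -8.75.

-8.75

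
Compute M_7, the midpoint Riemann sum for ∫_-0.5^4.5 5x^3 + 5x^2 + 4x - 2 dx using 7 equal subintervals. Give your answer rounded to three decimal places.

Δx = (4.5 − (-0.5))/7 = 5/7.
Midpoints: -1/7, 4/7, 9/7, 2, 19/7, 24/7, 29/7.
f(-1/7) = -852/343, f(4/7) = 978/343, f(9/7) = 7558/343, f(2) = 66, f(19/7) = 49968/343, f(24/7) = 93298/343, f(29/7) = 156378/343.
Sum = Δx · [f(-1/7) + f(4/7) + f(9/7) + ...].
Sum ≈ 687.143.

687.143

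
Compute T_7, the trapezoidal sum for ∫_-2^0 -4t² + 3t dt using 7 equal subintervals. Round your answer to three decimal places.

Δt = (0 − (-2))/7 = 2/7.
f(-2) = -22, f(-12/7) = -828/49, f(-10/7) = -610/49, f(-8/7) = -424/49, f(-6/7) = -270/49, f(-4/7) = -148/49, f(-2/7) = -58/49, f(0) = 0.
T_7 = (Δt/2)·[f(t_0) + 2f(t_1) + ... + 2f(t_{6}) + f(t_7)].
Sum ≈ -16.776.

-16.776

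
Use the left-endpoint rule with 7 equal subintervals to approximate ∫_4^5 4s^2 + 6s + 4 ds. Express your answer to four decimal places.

109.3469

Δs = (5 − 4)/7 = 1/7.
Left endpoints: 4, 29/7, 30/7, 31/7, 32/7, 33/7, 34/7.
f(4) = 92, f(29/7) = 4778/49, f(30/7) = 5056/49, f(31/7) = 5342/49, f(32/7) = 5636/49, f(33/7) = 5938/49, f(34/7) = 6248/49.
Sum = Δs · [f(4) + f(29/7) + f(30/7) + ...].
Sum ≈ 109.3469.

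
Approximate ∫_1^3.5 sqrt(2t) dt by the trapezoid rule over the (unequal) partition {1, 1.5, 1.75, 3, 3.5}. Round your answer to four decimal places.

5.2109

Subinterval widths: 0.5, 0.25, 1.25, 0.5.
f(1) ≈ 1.4142, f(1.5) ≈ 1.7321, f(1.75) ≈ 1.8708, f(3) ≈ 2.4495, f(3.5) ≈ 2.6458.
On each subinterval the trapezoid contributes (Δt_i/2)·[f(t_{i-1}) + f(t_i)].
Sum ≈ 5.2109.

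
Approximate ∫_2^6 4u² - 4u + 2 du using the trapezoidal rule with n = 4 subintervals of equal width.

224

Δu = (6 − 2)/4 = 1.
f(2) = 10, f(3) = 26, f(4) = 50, f(5) = 82, f(6) = 122.
T_4 = (Δu/2)·[f(u_0) + 2f(u_1) + 2f(u_2) + 2f(u_3) + f(u_4)].
Sum = 224.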